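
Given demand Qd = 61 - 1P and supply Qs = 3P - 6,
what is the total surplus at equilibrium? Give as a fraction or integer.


Find equilibrium: 61 - 1P = 3P - 6
61 + 6 = 4P
P* = 67/4 = 67/4
Q* = 3*67/4 - 6 = 177/4
Inverse demand: P = 61 - Q/1, so P_max = 61
Inverse supply: P = 2 + Q/3, so P_min = 2
CS = (1/2) * 177/4 * (61 - 67/4) = 31329/32
PS = (1/2) * 177/4 * (67/4 - 2) = 10443/32
TS = CS + PS = 31329/32 + 10443/32 = 10443/8

10443/8


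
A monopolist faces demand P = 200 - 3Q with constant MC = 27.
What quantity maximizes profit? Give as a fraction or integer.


TR = P*Q = (200 - 3Q)Q = 200Q - 3Q^2
MR = dTR/dQ = 200 - 6Q
Set MR = MC:
200 - 6Q = 27
173 = 6Q
Q* = 173/6 = 173/6

173/6


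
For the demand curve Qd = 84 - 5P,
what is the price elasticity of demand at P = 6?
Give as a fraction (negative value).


dQ/dP = -5
At P = 6: Q = 84 - 5*6 = 54
E = (dQ/dP)(P/Q) = (-5)(6/54) = -5/9

-5/9


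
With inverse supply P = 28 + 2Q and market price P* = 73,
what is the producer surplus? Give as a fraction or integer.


Minimum supply price (at Q=0): P_min = 28
Quantity supplied at P* = 73:
Q* = (73 - 28)/2 = 45/2
PS = (1/2) * Q* * (P* - P_min)
PS = (1/2) * 45/2 * (73 - 28)
PS = (1/2) * 45/2 * 45 = 2025/4

2025/4


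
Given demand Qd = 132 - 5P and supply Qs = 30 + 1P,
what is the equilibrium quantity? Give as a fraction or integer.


First find equilibrium price:
132 - 5P = 30 + 1P
P* = 102/6 = 17
Then substitute into demand:
Q* = 132 - 5 * 17 = 47

47


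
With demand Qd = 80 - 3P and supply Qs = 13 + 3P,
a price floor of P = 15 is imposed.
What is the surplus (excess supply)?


At P = 15:
Qd = 80 - 3*15 = 35
Qs = 13 + 3*15 = 58
Surplus = Qs - Qd = 58 - 35 = 23

23


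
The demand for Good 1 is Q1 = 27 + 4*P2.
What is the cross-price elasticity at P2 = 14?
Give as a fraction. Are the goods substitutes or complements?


dQ1/dP2 = 4
At P2 = 14: Q1 = 27 + 4*14 = 83
Exy = (dQ1/dP2)(P2/Q1) = 4 * 14 / 83 = 56/83
Since Exy > 0, the goods are substitutes.

56/83 (substitutes)


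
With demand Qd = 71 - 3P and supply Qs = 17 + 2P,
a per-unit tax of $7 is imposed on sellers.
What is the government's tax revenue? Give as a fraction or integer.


With tax on sellers, new supply: Qs' = 17 + 2(P - 7)
= 3 + 2P
New equilibrium quantity:
Q_new = 151/5
Tax revenue = tax * Q_new = 7 * 151/5 = 1057/5

1057/5


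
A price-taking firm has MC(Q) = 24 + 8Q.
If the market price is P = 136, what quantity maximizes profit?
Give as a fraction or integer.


In perfect competition, profit is maximized where P = MC.
136 = 24 + 8Q
112 = 8Q
Q* = 112/8 = 14

14


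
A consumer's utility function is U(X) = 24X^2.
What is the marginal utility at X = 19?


MU = dU/dX = 24*2*X^(2-1)
MU = 48*X^1
At X = 19:
MU = 48 * 19^1
MU = 48 * 19 = 912

912


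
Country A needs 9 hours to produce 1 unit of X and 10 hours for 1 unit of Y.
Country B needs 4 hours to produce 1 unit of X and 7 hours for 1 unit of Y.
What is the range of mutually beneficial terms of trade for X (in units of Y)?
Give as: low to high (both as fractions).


Opportunity cost of X for Country A = hours_X / hours_Y = 9/10 = 9/10 units of Y
Opportunity cost of X for Country B = hours_X / hours_Y = 4/7 = 4/7 units of Y
Terms of trade must be between the two opportunity costs.
Range: 4/7 to 9/10

4/7 to 9/10


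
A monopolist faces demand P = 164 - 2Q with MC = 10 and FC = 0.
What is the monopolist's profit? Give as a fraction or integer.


MR = MC: 164 - 4Q = 10
Q* = 77/2
P* = 164 - 2*77/2 = 87
Profit = (P* - MC)*Q* - FC
= (87 - 10)*77/2 - 0
= 77*77/2 - 0
= 5929/2 - 0 = 5929/2

5929/2


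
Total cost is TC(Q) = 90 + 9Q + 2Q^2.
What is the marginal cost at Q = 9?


MC = dTC/dQ = 9 + 2*2*Q
At Q = 9:
MC = 9 + 4*9
MC = 9 + 36 = 45

45


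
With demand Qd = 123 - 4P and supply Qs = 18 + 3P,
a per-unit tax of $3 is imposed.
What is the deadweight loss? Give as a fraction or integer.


Pre-tax equilibrium quantity: Q* = 63
Post-tax equilibrium quantity: Q_tax = 405/7
Reduction in quantity: Q* - Q_tax = 36/7
DWL = (1/2) * tax * (Q* - Q_tax)
DWL = (1/2) * 3 * 36/7 = 54/7

54/7


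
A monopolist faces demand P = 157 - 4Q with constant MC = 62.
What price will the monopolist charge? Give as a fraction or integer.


MR = 157 - 8Q
Set MR = MC: 157 - 8Q = 62
Q* = 95/8
Substitute into demand:
P* = 157 - 4*95/8 = 219/2

219/2


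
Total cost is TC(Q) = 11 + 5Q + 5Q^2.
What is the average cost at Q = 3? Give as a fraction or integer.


TC(3) = 11 + 5*3 + 5*3^2
TC(3) = 11 + 15 + 45 = 71
AC = TC/Q = 71/3 = 71/3

71/3


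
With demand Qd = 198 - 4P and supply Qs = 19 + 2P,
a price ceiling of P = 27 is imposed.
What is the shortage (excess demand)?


At P = 27:
Qd = 198 - 4*27 = 90
Qs = 19 + 2*27 = 73
Shortage = Qd - Qs = 90 - 73 = 17

17


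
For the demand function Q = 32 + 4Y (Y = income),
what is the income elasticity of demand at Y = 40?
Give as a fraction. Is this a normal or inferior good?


dQ/dY = 4
At Y = 40: Q = 32 + 4*40 = 192
Ey = (dQ/dY)(Y/Q) = 4 * 40 / 192 = 5/6
Since Ey > 0, this is a normal good.

5/6 (normal good)


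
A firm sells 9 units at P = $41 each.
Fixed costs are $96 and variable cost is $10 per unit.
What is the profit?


Total Revenue = P * Q = 41 * 9 = $369
Total Cost = FC + VC*Q = 96 + 10*9 = $186
Profit = TR - TC = 369 - 186 = $183

$183


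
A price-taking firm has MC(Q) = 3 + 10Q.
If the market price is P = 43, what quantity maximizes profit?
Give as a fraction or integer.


In perfect competition, profit is maximized where P = MC.
43 = 3 + 10Q
40 = 10Q
Q* = 40/10 = 4

4


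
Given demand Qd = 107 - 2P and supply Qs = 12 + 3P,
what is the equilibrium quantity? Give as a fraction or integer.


First find equilibrium price:
107 - 2P = 12 + 3P
P* = 95/5 = 19
Then substitute into demand:
Q* = 107 - 2 * 19 = 69

69


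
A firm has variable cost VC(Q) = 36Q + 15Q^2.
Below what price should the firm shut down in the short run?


AVC(Q) = VC(Q)/Q = 36 + 15Q
AVC is increasing in Q, so minimum AVC is at Q -> 0+.
Min AVC = 36
The firm should shut down if P < 36.

36


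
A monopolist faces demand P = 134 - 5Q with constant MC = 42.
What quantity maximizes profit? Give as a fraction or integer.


TR = P*Q = (134 - 5Q)Q = 134Q - 5Q^2
MR = dTR/dQ = 134 - 10Q
Set MR = MC:
134 - 10Q = 42
92 = 10Q
Q* = 92/10 = 46/5

46/5


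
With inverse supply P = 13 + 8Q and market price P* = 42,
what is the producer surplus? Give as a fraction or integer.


Minimum supply price (at Q=0): P_min = 13
Quantity supplied at P* = 42:
Q* = (42 - 13)/8 = 29/8
PS = (1/2) * Q* * (P* - P_min)
PS = (1/2) * 29/8 * (42 - 13)
PS = (1/2) * 29/8 * 29 = 841/16

841/16


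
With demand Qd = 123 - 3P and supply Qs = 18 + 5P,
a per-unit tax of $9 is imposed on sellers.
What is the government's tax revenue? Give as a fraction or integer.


With tax on sellers, new supply: Qs' = 18 + 5(P - 9)
= 5P - 27
New equilibrium quantity:
Q_new = 267/4
Tax revenue = tax * Q_new = 9 * 267/4 = 2403/4

2403/4


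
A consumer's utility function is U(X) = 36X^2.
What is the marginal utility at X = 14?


MU = dU/dX = 36*2*X^(2-1)
MU = 72*X^1
At X = 14:
MU = 72 * 14^1
MU = 72 * 14 = 1008

1008


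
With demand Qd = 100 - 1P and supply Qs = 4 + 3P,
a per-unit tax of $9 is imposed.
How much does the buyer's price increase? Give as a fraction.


With a per-unit tax, the buyer's price increase depends on relative slopes.
Supply slope: d = 3, Demand slope: b = 1
Buyer's price increase = d * tax / (b + d)
= 3 * 9 / (1 + 3)
= 27 / 4 = 27/4

27/4


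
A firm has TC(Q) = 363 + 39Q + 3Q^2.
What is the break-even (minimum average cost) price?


AC(Q) = 363/Q + 39 + 3Q
To minimize: dAC/dQ = -363/Q^2 + 3 = 0
Q^2 = 363/3 = 121
Q* = 11
Min AC = 363/11 + 39 + 3*11
Min AC = 33 + 39 + 33 = 105

105


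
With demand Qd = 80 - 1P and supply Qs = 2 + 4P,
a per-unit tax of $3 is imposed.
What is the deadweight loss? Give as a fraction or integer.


Pre-tax equilibrium quantity: Q* = 322/5
Post-tax equilibrium quantity: Q_tax = 62
Reduction in quantity: Q* - Q_tax = 12/5
DWL = (1/2) * tax * (Q* - Q_tax)
DWL = (1/2) * 3 * 12/5 = 18/5

18/5


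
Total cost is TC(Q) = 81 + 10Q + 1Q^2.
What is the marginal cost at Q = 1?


MC = dTC/dQ = 10 + 2*1*Q
At Q = 1:
MC = 10 + 2*1
MC = 10 + 2 = 12

12


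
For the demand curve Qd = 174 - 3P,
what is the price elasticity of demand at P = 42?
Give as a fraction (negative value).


dQ/dP = -3
At P = 42: Q = 174 - 3*42 = 48
E = (dQ/dP)(P/Q) = (-3)(42/48) = -21/8

-21/8


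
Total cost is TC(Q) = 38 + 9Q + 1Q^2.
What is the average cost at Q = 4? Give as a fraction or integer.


TC(4) = 38 + 9*4 + 1*4^2
TC(4) = 38 + 36 + 16 = 90
AC = TC/Q = 90/4 = 45/2

45/2


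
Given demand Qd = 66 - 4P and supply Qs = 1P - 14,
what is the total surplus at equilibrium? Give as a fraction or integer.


Find equilibrium: 66 - 4P = 1P - 14
66 + 14 = 5P
P* = 80/5 = 16
Q* = 1*16 - 14 = 2
Inverse demand: P = 33/2 - Q/4, so P_max = 33/2
Inverse supply: P = 14 + Q/1, so P_min = 14
CS = (1/2) * 2 * (33/2 - 16) = 1/2
PS = (1/2) * 2 * (16 - 14) = 2
TS = CS + PS = 1/2 + 2 = 5/2

5/2


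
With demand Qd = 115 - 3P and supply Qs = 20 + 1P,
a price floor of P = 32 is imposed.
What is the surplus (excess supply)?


At P = 32:
Qd = 115 - 3*32 = 19
Qs = 20 + 1*32 = 52
Surplus = Qs - Qd = 52 - 19 = 33

33


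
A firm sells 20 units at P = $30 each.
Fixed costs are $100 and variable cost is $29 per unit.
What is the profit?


Total Revenue = P * Q = 30 * 20 = $600
Total Cost = FC + VC*Q = 100 + 29*20 = $680
Profit = TR - TC = 600 - 680 = $-80

$-80


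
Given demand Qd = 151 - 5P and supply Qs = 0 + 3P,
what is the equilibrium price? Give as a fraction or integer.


At equilibrium, Qd = Qs.
151 - 5P = 0 + 3P
151 - 0 = 5P + 3P
151 = 8P
P* = 151/8 = 151/8

151/8


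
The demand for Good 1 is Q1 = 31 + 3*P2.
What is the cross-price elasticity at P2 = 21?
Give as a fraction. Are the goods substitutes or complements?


dQ1/dP2 = 3
At P2 = 21: Q1 = 31 + 3*21 = 94
Exy = (dQ1/dP2)(P2/Q1) = 3 * 21 / 94 = 63/94
Since Exy > 0, the goods are substitutes.

63/94 (substitutes)


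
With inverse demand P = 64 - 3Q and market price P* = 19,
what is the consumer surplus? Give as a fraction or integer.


Maximum willingness to pay (at Q=0): P_max = 64
Quantity demanded at P* = 19:
Q* = (64 - 19)/3 = 15
CS = (1/2) * Q* * (P_max - P*)
CS = (1/2) * 15 * (64 - 19)
CS = (1/2) * 15 * 45 = 675/2

675/2


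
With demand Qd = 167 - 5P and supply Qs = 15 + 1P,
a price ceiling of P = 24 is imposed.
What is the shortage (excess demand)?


At P = 24:
Qd = 167 - 5*24 = 47
Qs = 15 + 1*24 = 39
Shortage = Qd - Qs = 47 - 39 = 8

8


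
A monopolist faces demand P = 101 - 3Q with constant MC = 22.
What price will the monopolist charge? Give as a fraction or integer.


MR = 101 - 6Q
Set MR = MC: 101 - 6Q = 22
Q* = 79/6
Substitute into demand:
P* = 101 - 3*79/6 = 123/2

123/2


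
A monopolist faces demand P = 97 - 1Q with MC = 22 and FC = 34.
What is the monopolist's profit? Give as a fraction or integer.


MR = MC: 97 - 2Q = 22
Q* = 75/2
P* = 97 - 1*75/2 = 119/2
Profit = (P* - MC)*Q* - FC
= (119/2 - 22)*75/2 - 34
= 75/2*75/2 - 34
= 5625/4 - 34 = 5489/4

5489/4


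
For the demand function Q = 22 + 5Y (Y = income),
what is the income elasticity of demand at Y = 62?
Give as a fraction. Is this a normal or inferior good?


dQ/dY = 5
At Y = 62: Q = 22 + 5*62 = 332
Ey = (dQ/dY)(Y/Q) = 5 * 62 / 332 = 155/166
Since Ey > 0, this is a normal good.

155/166 (normal good)


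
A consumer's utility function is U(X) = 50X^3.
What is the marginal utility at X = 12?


MU = dU/dX = 50*3*X^(3-1)
MU = 150*X^2
At X = 12:
MU = 150 * 12^2
MU = 150 * 144 = 21600

21600


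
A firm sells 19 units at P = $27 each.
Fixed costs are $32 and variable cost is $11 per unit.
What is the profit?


Total Revenue = P * Q = 27 * 19 = $513
Total Cost = FC + VC*Q = 32 + 11*19 = $241
Profit = TR - TC = 513 - 241 = $272

$272


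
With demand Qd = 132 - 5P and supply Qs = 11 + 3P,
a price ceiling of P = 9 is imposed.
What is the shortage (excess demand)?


At P = 9:
Qd = 132 - 5*9 = 87
Qs = 11 + 3*9 = 38
Shortage = Qd - Qs = 87 - 38 = 49

49


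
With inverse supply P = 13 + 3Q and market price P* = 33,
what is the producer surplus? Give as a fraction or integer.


Minimum supply price (at Q=0): P_min = 13
Quantity supplied at P* = 33:
Q* = (33 - 13)/3 = 20/3
PS = (1/2) * Q* * (P* - P_min)
PS = (1/2) * 20/3 * (33 - 13)
PS = (1/2) * 20/3 * 20 = 200/3

200/3


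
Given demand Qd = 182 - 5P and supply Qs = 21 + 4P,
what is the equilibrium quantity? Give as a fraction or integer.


First find equilibrium price:
182 - 5P = 21 + 4P
P* = 161/9 = 161/9
Then substitute into demand:
Q* = 182 - 5 * 161/9 = 833/9

833/9


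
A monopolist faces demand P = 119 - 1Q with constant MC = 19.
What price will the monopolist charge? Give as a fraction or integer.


MR = 119 - 2Q
Set MR = MC: 119 - 2Q = 19
Q* = 50
Substitute into demand:
P* = 119 - 1*50 = 69

69


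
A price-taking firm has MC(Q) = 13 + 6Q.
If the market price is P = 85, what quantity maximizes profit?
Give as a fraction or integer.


In perfect competition, profit is maximized where P = MC.
85 = 13 + 6Q
72 = 6Q
Q* = 72/6 = 12

12


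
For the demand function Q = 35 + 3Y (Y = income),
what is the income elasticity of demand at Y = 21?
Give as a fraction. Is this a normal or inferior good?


dQ/dY = 3
At Y = 21: Q = 35 + 3*21 = 98
Ey = (dQ/dY)(Y/Q) = 3 * 21 / 98 = 9/14
Since Ey > 0, this is a normal good.

9/14 (normal good)


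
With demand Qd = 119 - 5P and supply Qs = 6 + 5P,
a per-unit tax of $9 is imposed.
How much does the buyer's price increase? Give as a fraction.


With a per-unit tax, the buyer's price increase depends on relative slopes.
Supply slope: d = 5, Demand slope: b = 5
Buyer's price increase = d * tax / (b + d)
= 5 * 9 / (5 + 5)
= 45 / 10 = 9/2

9/2


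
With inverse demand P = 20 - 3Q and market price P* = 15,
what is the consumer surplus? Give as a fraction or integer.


Maximum willingness to pay (at Q=0): P_max = 20
Quantity demanded at P* = 15:
Q* = (20 - 15)/3 = 5/3
CS = (1/2) * Q* * (P_max - P*)
CS = (1/2) * 5/3 * (20 - 15)
CS = (1/2) * 5/3 * 5 = 25/6

25/6


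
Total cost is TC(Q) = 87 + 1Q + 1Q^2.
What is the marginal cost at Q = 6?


MC = dTC/dQ = 1 + 2*1*Q
At Q = 6:
MC = 1 + 2*6
MC = 1 + 12 = 13

13


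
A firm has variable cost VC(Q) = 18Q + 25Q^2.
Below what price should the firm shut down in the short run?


AVC(Q) = VC(Q)/Q = 18 + 25Q
AVC is increasing in Q, so minimum AVC is at Q -> 0+.
Min AVC = 18
The firm should shut down if P < 18.

18


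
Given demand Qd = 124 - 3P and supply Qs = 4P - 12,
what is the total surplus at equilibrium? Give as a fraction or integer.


Find equilibrium: 124 - 3P = 4P - 12
124 + 12 = 7P
P* = 136/7 = 136/7
Q* = 4*136/7 - 12 = 460/7
Inverse demand: P = 124/3 - Q/3, so P_max = 124/3
Inverse supply: P = 3 + Q/4, so P_min = 3
CS = (1/2) * 460/7 * (124/3 - 136/7) = 105800/147
PS = (1/2) * 460/7 * (136/7 - 3) = 26450/49
TS = CS + PS = 105800/147 + 26450/49 = 26450/21

26450/21


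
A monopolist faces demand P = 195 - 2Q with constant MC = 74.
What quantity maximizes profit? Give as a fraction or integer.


TR = P*Q = (195 - 2Q)Q = 195Q - 2Q^2
MR = dTR/dQ = 195 - 4Q
Set MR = MC:
195 - 4Q = 74
121 = 4Q
Q* = 121/4 = 121/4

121/4


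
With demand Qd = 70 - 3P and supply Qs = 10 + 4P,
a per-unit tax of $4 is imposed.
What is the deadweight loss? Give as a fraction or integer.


Pre-tax equilibrium quantity: Q* = 310/7
Post-tax equilibrium quantity: Q_tax = 262/7
Reduction in quantity: Q* - Q_tax = 48/7
DWL = (1/2) * tax * (Q* - Q_tax)
DWL = (1/2) * 4 * 48/7 = 96/7

96/7


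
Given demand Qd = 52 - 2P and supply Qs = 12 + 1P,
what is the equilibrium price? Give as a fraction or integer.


At equilibrium, Qd = Qs.
52 - 2P = 12 + 1P
52 - 12 = 2P + 1P
40 = 3P
P* = 40/3 = 40/3

40/3


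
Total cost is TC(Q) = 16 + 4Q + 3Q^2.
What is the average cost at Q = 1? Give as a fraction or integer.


TC(1) = 16 + 4*1 + 3*1^2
TC(1) = 16 + 4 + 3 = 23
AC = TC/Q = 23/1 = 23

23


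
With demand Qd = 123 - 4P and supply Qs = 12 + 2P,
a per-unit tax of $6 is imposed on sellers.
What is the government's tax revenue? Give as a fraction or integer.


With tax on sellers, new supply: Qs' = 12 + 2(P - 6)
= 0 + 2P
New equilibrium quantity:
Q_new = 41
Tax revenue = tax * Q_new = 6 * 41 = 246

246


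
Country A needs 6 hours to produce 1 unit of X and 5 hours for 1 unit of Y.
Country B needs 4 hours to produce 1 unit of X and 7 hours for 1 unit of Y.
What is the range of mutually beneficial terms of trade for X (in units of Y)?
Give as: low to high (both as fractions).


Opportunity cost of X for Country A = hours_X / hours_Y = 6/5 = 6/5 units of Y
Opportunity cost of X for Country B = hours_X / hours_Y = 4/7 = 4/7 units of Y
Terms of trade must be between the two opportunity costs.
Range: 4/7 to 6/5

4/7 to 6/5


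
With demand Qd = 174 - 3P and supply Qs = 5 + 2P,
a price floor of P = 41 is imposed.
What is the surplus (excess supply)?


At P = 41:
Qd = 174 - 3*41 = 51
Qs = 5 + 2*41 = 87
Surplus = Qs - Qd = 87 - 51 = 36

36


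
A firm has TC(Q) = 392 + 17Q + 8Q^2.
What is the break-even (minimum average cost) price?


AC(Q) = 392/Q + 17 + 8Q
To minimize: dAC/dQ = -392/Q^2 + 8 = 0
Q^2 = 392/8 = 49
Q* = 7
Min AC = 392/7 + 17 + 8*7
Min AC = 56 + 17 + 56 = 129

129


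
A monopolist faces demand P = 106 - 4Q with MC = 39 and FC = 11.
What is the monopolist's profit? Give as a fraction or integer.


MR = MC: 106 - 8Q = 39
Q* = 67/8
P* = 106 - 4*67/8 = 145/2
Profit = (P* - MC)*Q* - FC
= (145/2 - 39)*67/8 - 11
= 67/2*67/8 - 11
= 4489/16 - 11 = 4313/16

4313/16


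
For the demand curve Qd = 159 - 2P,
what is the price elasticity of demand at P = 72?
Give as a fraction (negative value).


dQ/dP = -2
At P = 72: Q = 159 - 2*72 = 15
E = (dQ/dP)(P/Q) = (-2)(72/15) = -48/5

-48/5


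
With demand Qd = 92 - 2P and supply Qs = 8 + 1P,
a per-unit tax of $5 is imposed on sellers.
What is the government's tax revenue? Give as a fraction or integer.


With tax on sellers, new supply: Qs' = 8 + 1(P - 5)
= 3 + 1P
New equilibrium quantity:
Q_new = 98/3
Tax revenue = tax * Q_new = 5 * 98/3 = 490/3

490/3


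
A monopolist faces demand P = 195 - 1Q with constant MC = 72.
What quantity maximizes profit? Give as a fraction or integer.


TR = P*Q = (195 - 1Q)Q = 195Q - 1Q^2
MR = dTR/dQ = 195 - 2Q
Set MR = MC:
195 - 2Q = 72
123 = 2Q
Q* = 123/2 = 123/2

123/2


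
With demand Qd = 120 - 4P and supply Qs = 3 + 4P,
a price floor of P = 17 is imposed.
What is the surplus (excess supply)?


At P = 17:
Qd = 120 - 4*17 = 52
Qs = 3 + 4*17 = 71
Surplus = Qs - Qd = 71 - 52 = 19

19


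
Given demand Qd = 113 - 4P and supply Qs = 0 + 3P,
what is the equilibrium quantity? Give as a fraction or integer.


First find equilibrium price:
113 - 4P = 0 + 3P
P* = 113/7 = 113/7
Then substitute into demand:
Q* = 113 - 4 * 113/7 = 339/7

339/7


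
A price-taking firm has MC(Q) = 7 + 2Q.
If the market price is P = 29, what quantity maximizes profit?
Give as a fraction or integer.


In perfect competition, profit is maximized where P = MC.
29 = 7 + 2Q
22 = 2Q
Q* = 22/2 = 11

11


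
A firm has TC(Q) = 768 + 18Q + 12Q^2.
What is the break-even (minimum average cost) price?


AC(Q) = 768/Q + 18 + 12Q
To minimize: dAC/dQ = -768/Q^2 + 12 = 0
Q^2 = 768/12 = 64
Q* = 8
Min AC = 768/8 + 18 + 12*8
Min AC = 96 + 18 + 96 = 210

210


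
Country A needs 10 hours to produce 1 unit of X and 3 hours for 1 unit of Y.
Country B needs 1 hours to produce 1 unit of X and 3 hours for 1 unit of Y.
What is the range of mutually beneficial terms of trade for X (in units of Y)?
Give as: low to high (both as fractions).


Opportunity cost of X for Country A = hours_X / hours_Y = 10/3 = 10/3 units of Y
Opportunity cost of X for Country B = hours_X / hours_Y = 1/3 = 1/3 units of Y
Terms of trade must be between the two opportunity costs.
Range: 1/3 to 10/3

1/3 to 10/3


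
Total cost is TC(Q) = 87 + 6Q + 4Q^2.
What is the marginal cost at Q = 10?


MC = dTC/dQ = 6 + 2*4*Q
At Q = 10:
MC = 6 + 8*10
MC = 6 + 80 = 86

86


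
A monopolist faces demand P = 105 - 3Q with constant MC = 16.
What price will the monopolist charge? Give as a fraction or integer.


MR = 105 - 6Q
Set MR = MC: 105 - 6Q = 16
Q* = 89/6
Substitute into demand:
P* = 105 - 3*89/6 = 121/2

121/2


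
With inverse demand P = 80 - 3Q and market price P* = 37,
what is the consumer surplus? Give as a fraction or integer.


Maximum willingness to pay (at Q=0): P_max = 80
Quantity demanded at P* = 37:
Q* = (80 - 37)/3 = 43/3
CS = (1/2) * Q* * (P_max - P*)
CS = (1/2) * 43/3 * (80 - 37)
CS = (1/2) * 43/3 * 43 = 1849/6

1849/6


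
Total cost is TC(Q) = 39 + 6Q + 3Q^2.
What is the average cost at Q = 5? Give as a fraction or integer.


TC(5) = 39 + 6*5 + 3*5^2
TC(5) = 39 + 30 + 75 = 144
AC = TC/Q = 144/5 = 144/5

144/5


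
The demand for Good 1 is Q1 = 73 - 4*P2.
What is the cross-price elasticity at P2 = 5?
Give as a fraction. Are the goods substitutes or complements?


dQ1/dP2 = -4
At P2 = 5: Q1 = 73 - 4*5 = 53
Exy = (dQ1/dP2)(P2/Q1) = -4 * 5 / 53 = -20/53
Since Exy < 0, the goods are complements.

-20/53 (complements)


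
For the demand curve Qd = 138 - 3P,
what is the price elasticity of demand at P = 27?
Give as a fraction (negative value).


dQ/dP = -3
At P = 27: Q = 138 - 3*27 = 57
E = (dQ/dP)(P/Q) = (-3)(27/57) = -27/19

-27/19


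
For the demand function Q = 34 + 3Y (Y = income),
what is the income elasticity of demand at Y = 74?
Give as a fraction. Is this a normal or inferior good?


dQ/dY = 3
At Y = 74: Q = 34 + 3*74 = 256
Ey = (dQ/dY)(Y/Q) = 3 * 74 / 256 = 111/128
Since Ey > 0, this is a normal good.

111/128 (normal good)


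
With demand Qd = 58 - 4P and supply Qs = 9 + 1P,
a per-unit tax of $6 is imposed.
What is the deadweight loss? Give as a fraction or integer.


Pre-tax equilibrium quantity: Q* = 94/5
Post-tax equilibrium quantity: Q_tax = 14
Reduction in quantity: Q* - Q_tax = 24/5
DWL = (1/2) * tax * (Q* - Q_tax)
DWL = (1/2) * 6 * 24/5 = 72/5

72/5


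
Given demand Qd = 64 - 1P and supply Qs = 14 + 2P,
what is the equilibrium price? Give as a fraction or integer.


At equilibrium, Qd = Qs.
64 - 1P = 14 + 2P
64 - 14 = 1P + 2P
50 = 3P
P* = 50/3 = 50/3

50/3


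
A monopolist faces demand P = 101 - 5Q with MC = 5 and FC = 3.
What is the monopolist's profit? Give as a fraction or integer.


MR = MC: 101 - 10Q = 5
Q* = 48/5
P* = 101 - 5*48/5 = 53
Profit = (P* - MC)*Q* - FC
= (53 - 5)*48/5 - 3
= 48*48/5 - 3
= 2304/5 - 3 = 2289/5

2289/5


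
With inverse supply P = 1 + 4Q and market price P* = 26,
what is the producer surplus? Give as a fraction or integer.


Minimum supply price (at Q=0): P_min = 1
Quantity supplied at P* = 26:
Q* = (26 - 1)/4 = 25/4
PS = (1/2) * Q* * (P* - P_min)
PS = (1/2) * 25/4 * (26 - 1)
PS = (1/2) * 25/4 * 25 = 625/8

625/8


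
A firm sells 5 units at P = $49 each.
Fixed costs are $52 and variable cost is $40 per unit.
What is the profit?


Total Revenue = P * Q = 49 * 5 = $245
Total Cost = FC + VC*Q = 52 + 40*5 = $252
Profit = TR - TC = 245 - 252 = $-7

$-7


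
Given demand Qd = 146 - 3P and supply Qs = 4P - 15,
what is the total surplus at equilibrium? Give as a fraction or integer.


Find equilibrium: 146 - 3P = 4P - 15
146 + 15 = 7P
P* = 161/7 = 23
Q* = 4*23 - 15 = 77
Inverse demand: P = 146/3 - Q/3, so P_max = 146/3
Inverse supply: P = 15/4 + Q/4, so P_min = 15/4
CS = (1/2) * 77 * (146/3 - 23) = 5929/6
PS = (1/2) * 77 * (23 - 15/4) = 5929/8
TS = CS + PS = 5929/6 + 5929/8 = 41503/24

41503/24


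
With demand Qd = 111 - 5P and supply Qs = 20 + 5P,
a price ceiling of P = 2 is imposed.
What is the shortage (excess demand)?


At P = 2:
Qd = 111 - 5*2 = 101
Qs = 20 + 5*2 = 30
Shortage = Qd - Qs = 101 - 30 = 71

71


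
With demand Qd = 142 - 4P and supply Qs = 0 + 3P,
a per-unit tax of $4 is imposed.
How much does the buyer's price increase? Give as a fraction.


With a per-unit tax, the buyer's price increase depends on relative slopes.
Supply slope: d = 3, Demand slope: b = 4
Buyer's price increase = d * tax / (b + d)
= 3 * 4 / (4 + 3)
= 12 / 7 = 12/7

12/7


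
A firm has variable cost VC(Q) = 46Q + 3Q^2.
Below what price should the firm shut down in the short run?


AVC(Q) = VC(Q)/Q = 46 + 3Q
AVC is increasing in Q, so minimum AVC is at Q -> 0+.
Min AVC = 46
The firm should shut down if P < 46.

46


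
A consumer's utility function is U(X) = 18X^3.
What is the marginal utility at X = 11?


MU = dU/dX = 18*3*X^(3-1)
MU = 54*X^2
At X = 11:
MU = 54 * 11^2
MU = 54 * 121 = 6534

6534


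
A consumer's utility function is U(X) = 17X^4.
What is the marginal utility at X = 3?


MU = dU/dX = 17*4*X^(4-1)
MU = 68*X^3
At X = 3:
MU = 68 * 3^3
MU = 68 * 27 = 1836

1836


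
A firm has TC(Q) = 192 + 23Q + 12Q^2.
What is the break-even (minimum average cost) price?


AC(Q) = 192/Q + 23 + 12Q
To minimize: dAC/dQ = -192/Q^2 + 12 = 0
Q^2 = 192/12 = 16
Q* = 4
Min AC = 192/4 + 23 + 12*4
Min AC = 48 + 23 + 48 = 119

119


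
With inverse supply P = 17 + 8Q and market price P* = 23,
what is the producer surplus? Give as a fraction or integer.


Minimum supply price (at Q=0): P_min = 17
Quantity supplied at P* = 23:
Q* = (23 - 17)/8 = 3/4
PS = (1/2) * Q* * (P* - P_min)
PS = (1/2) * 3/4 * (23 - 17)
PS = (1/2) * 3/4 * 6 = 9/4

9/4


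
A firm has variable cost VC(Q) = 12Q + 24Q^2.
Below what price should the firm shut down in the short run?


AVC(Q) = VC(Q)/Q = 12 + 24Q
AVC is increasing in Q, so minimum AVC is at Q -> 0+.
Min AVC = 12
The firm should shut down if P < 12.

12


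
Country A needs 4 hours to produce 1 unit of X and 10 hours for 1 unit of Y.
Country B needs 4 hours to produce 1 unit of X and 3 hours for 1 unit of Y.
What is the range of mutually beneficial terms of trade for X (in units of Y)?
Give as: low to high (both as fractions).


Opportunity cost of X for Country A = hours_X / hours_Y = 4/10 = 2/5 units of Y
Opportunity cost of X for Country B = hours_X / hours_Y = 4/3 = 4/3 units of Y
Terms of trade must be between the two opportunity costs.
Range: 2/5 to 4/3

2/5 to 4/3


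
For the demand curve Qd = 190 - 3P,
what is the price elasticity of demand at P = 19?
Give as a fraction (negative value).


dQ/dP = -3
At P = 19: Q = 190 - 3*19 = 133
E = (dQ/dP)(P/Q) = (-3)(19/133) = -3/7

-3/7


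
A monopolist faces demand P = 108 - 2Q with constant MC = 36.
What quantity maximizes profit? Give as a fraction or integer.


TR = P*Q = (108 - 2Q)Q = 108Q - 2Q^2
MR = dTR/dQ = 108 - 4Q
Set MR = MC:
108 - 4Q = 36
72 = 4Q
Q* = 72/4 = 18

18


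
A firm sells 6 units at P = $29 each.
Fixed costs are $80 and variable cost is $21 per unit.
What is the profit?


Total Revenue = P * Q = 29 * 6 = $174
Total Cost = FC + VC*Q = 80 + 21*6 = $206
Profit = TR - TC = 174 - 206 = $-32

$-32


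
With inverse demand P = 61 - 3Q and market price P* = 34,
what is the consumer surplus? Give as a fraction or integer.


Maximum willingness to pay (at Q=0): P_max = 61
Quantity demanded at P* = 34:
Q* = (61 - 34)/3 = 9
CS = (1/2) * Q* * (P_max - P*)
CS = (1/2) * 9 * (61 - 34)
CS = (1/2) * 9 * 27 = 243/2

243/2


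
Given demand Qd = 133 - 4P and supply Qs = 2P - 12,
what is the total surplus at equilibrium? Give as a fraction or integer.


Find equilibrium: 133 - 4P = 2P - 12
133 + 12 = 6P
P* = 145/6 = 145/6
Q* = 2*145/6 - 12 = 109/3
Inverse demand: P = 133/4 - Q/4, so P_max = 133/4
Inverse supply: P = 6 + Q/2, so P_min = 6
CS = (1/2) * 109/3 * (133/4 - 145/6) = 11881/72
PS = (1/2) * 109/3 * (145/6 - 6) = 11881/36
TS = CS + PS = 11881/72 + 11881/36 = 11881/24

11881/24


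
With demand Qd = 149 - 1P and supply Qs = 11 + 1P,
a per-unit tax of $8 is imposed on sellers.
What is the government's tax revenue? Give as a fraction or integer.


With tax on sellers, new supply: Qs' = 11 + 1(P - 8)
= 3 + 1P
New equilibrium quantity:
Q_new = 76
Tax revenue = tax * Q_new = 8 * 76 = 608

608


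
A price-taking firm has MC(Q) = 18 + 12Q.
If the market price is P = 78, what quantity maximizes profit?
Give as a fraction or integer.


In perfect competition, profit is maximized where P = MC.
78 = 18 + 12Q
60 = 12Q
Q* = 60/12 = 5

5


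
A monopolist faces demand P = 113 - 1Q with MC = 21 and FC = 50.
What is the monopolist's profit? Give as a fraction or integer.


MR = MC: 113 - 2Q = 21
Q* = 46
P* = 113 - 1*46 = 67
Profit = (P* - MC)*Q* - FC
= (67 - 21)*46 - 50
= 46*46 - 50
= 2116 - 50 = 2066

2066


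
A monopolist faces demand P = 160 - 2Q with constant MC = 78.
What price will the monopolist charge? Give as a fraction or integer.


MR = 160 - 4Q
Set MR = MC: 160 - 4Q = 78
Q* = 41/2
Substitute into demand:
P* = 160 - 2*41/2 = 119

119


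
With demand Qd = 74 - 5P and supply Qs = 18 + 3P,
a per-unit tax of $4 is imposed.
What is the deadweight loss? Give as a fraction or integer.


Pre-tax equilibrium quantity: Q* = 39
Post-tax equilibrium quantity: Q_tax = 63/2
Reduction in quantity: Q* - Q_tax = 15/2
DWL = (1/2) * tax * (Q* - Q_tax)
DWL = (1/2) * 4 * 15/2 = 15

15


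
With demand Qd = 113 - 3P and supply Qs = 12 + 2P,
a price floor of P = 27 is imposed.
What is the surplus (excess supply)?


At P = 27:
Qd = 113 - 3*27 = 32
Qs = 12 + 2*27 = 66
Surplus = Qs - Qd = 66 - 32 = 34

34


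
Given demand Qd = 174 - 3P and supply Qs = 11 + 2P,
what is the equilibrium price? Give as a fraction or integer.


At equilibrium, Qd = Qs.
174 - 3P = 11 + 2P
174 - 11 = 3P + 2P
163 = 5P
P* = 163/5 = 163/5

163/5


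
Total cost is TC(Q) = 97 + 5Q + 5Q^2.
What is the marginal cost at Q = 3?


MC = dTC/dQ = 5 + 2*5*Q
At Q = 3:
MC = 5 + 10*3
MC = 5 + 30 = 35

35


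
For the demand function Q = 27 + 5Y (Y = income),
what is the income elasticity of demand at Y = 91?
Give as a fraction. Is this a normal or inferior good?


dQ/dY = 5
At Y = 91: Q = 27 + 5*91 = 482
Ey = (dQ/dY)(Y/Q) = 5 * 91 / 482 = 455/482
Since Ey > 0, this is a normal good.

455/482 (normal good)


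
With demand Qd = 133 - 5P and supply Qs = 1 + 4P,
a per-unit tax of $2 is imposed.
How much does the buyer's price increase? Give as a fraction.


With a per-unit tax, the buyer's price increase depends on relative slopes.
Supply slope: d = 4, Demand slope: b = 5
Buyer's price increase = d * tax / (b + d)
= 4 * 2 / (5 + 4)
= 8 / 9 = 8/9

8/9


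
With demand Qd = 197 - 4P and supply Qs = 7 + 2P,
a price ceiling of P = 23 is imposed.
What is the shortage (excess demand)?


At P = 23:
Qd = 197 - 4*23 = 105
Qs = 7 + 2*23 = 53
Shortage = Qd - Qs = 105 - 53 = 52

52


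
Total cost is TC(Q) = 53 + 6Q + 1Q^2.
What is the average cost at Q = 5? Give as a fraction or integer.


TC(5) = 53 + 6*5 + 1*5^2
TC(5) = 53 + 30 + 25 = 108
AC = TC/Q = 108/5 = 108/5

108/5


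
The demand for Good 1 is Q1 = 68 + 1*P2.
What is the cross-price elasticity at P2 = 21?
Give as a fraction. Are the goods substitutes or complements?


dQ1/dP2 = 1
At P2 = 21: Q1 = 68 + 1*21 = 89
Exy = (dQ1/dP2)(P2/Q1) = 1 * 21 / 89 = 21/89
Since Exy > 0, the goods are substitutes.

21/89 (substitutes)


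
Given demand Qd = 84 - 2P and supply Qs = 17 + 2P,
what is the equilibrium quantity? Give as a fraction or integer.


First find equilibrium price:
84 - 2P = 17 + 2P
P* = 67/4 = 67/4
Then substitute into demand:
Q* = 84 - 2 * 67/4 = 101/2

101/2


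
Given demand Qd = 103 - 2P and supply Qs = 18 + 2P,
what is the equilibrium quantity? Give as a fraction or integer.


First find equilibrium price:
103 - 2P = 18 + 2P
P* = 85/4 = 85/4
Then substitute into demand:
Q* = 103 - 2 * 85/4 = 121/2

121/2


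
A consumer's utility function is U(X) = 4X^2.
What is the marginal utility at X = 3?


MU = dU/dX = 4*2*X^(2-1)
MU = 8*X^1
At X = 3:
MU = 8 * 3^1
MU = 8 * 3 = 24

24


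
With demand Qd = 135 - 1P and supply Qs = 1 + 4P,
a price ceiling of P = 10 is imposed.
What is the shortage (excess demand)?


At P = 10:
Qd = 135 - 1*10 = 125
Qs = 1 + 4*10 = 41
Shortage = Qd - Qs = 125 - 41 = 84

84


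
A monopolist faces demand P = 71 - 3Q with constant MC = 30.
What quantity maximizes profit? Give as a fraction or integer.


TR = P*Q = (71 - 3Q)Q = 71Q - 3Q^2
MR = dTR/dQ = 71 - 6Q
Set MR = MC:
71 - 6Q = 30
41 = 6Q
Q* = 41/6 = 41/6

41/6


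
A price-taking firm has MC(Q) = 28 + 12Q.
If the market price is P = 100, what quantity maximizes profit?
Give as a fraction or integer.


In perfect competition, profit is maximized where P = MC.
100 = 28 + 12Q
72 = 12Q
Q* = 72/12 = 6

6


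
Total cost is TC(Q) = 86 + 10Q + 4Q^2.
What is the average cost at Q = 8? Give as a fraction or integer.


TC(8) = 86 + 10*8 + 4*8^2
TC(8) = 86 + 80 + 256 = 422
AC = TC/Q = 422/8 = 211/4

211/4


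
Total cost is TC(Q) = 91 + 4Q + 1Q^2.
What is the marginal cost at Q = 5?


MC = dTC/dQ = 4 + 2*1*Q
At Q = 5:
MC = 4 + 2*5
MC = 4 + 10 = 14

14


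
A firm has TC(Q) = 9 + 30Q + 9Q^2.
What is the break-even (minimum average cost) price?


AC(Q) = 9/Q + 30 + 9Q
To minimize: dAC/dQ = -9/Q^2 + 9 = 0
Q^2 = 9/9 = 1
Q* = 1
Min AC = 9/1 + 30 + 9*1
Min AC = 9 + 30 + 9 = 48

48


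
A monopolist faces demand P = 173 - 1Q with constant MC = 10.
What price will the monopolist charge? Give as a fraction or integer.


MR = 173 - 2Q
Set MR = MC: 173 - 2Q = 10
Q* = 163/2
Substitute into demand:
P* = 173 - 1*163/2 = 183/2

183/2


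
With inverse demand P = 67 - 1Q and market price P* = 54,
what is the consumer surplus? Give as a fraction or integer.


Maximum willingness to pay (at Q=0): P_max = 67
Quantity demanded at P* = 54:
Q* = (67 - 54)/1 = 13
CS = (1/2) * Q* * (P_max - P*)
CS = (1/2) * 13 * (67 - 54)
CS = (1/2) * 13 * 13 = 169/2

169/2


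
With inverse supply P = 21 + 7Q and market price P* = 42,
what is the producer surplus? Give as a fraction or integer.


Minimum supply price (at Q=0): P_min = 21
Quantity supplied at P* = 42:
Q* = (42 - 21)/7 = 3
PS = (1/2) * Q* * (P* - P_min)
PS = (1/2) * 3 * (42 - 21)
PS = (1/2) * 3 * 21 = 63/2

63/2


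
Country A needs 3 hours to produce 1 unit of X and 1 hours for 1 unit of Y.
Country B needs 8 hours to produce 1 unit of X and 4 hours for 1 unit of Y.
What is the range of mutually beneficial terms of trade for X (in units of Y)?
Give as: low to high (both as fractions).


Opportunity cost of X for Country A = hours_X / hours_Y = 3/1 = 3 units of Y
Opportunity cost of X for Country B = hours_X / hours_Y = 8/4 = 2 units of Y
Terms of trade must be between the two opportunity costs.
Range: 2 to 3

2 to 3


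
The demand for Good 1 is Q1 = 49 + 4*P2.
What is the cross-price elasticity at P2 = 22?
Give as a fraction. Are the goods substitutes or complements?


dQ1/dP2 = 4
At P2 = 22: Q1 = 49 + 4*22 = 137
Exy = (dQ1/dP2)(P2/Q1) = 4 * 22 / 137 = 88/137
Since Exy > 0, the goods are substitutes.

88/137 (substitutes)


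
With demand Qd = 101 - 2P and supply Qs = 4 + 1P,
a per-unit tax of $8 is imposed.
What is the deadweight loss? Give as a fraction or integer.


Pre-tax equilibrium quantity: Q* = 109/3
Post-tax equilibrium quantity: Q_tax = 31
Reduction in quantity: Q* - Q_tax = 16/3
DWL = (1/2) * tax * (Q* - Q_tax)
DWL = (1/2) * 8 * 16/3 = 64/3

64/3


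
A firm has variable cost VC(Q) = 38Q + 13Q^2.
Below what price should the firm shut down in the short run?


AVC(Q) = VC(Q)/Q = 38 + 13Q
AVC is increasing in Q, so minimum AVC is at Q -> 0+.
Min AVC = 38
The firm should shut down if P < 38.

38


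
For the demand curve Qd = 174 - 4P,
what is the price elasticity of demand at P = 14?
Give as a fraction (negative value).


dQ/dP = -4
At P = 14: Q = 174 - 4*14 = 118
E = (dQ/dP)(P/Q) = (-4)(14/118) = -28/59

-28/59


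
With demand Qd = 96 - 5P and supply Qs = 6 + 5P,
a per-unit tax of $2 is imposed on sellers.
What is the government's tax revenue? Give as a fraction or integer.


With tax on sellers, new supply: Qs' = 6 + 5(P - 2)
= 5P - 4
New equilibrium quantity:
Q_new = 46
Tax revenue = tax * Q_new = 2 * 46 = 92

92


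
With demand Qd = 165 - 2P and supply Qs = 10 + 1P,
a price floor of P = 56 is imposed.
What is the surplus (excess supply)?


At P = 56:
Qd = 165 - 2*56 = 53
Qs = 10 + 1*56 = 66
Surplus = Qs - Qd = 66 - 53 = 13

13


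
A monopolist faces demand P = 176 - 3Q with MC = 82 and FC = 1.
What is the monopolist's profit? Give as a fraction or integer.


MR = MC: 176 - 6Q = 82
Q* = 47/3
P* = 176 - 3*47/3 = 129
Profit = (P* - MC)*Q* - FC
= (129 - 82)*47/3 - 1
= 47*47/3 - 1
= 2209/3 - 1 = 2206/3

2206/3


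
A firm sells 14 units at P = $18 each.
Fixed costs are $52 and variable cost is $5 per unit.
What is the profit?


Total Revenue = P * Q = 18 * 14 = $252
Total Cost = FC + VC*Q = 52 + 5*14 = $122
Profit = TR - TC = 252 - 122 = $130

$130


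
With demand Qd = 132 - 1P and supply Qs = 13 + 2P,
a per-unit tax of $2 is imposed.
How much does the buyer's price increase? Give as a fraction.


With a per-unit tax, the buyer's price increase depends on relative slopes.
Supply slope: d = 2, Demand slope: b = 1
Buyer's price increase = d * tax / (b + d)
= 2 * 2 / (1 + 2)
= 4 / 3 = 4/3

4/3


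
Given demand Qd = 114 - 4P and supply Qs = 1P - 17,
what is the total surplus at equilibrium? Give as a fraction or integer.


Find equilibrium: 114 - 4P = 1P - 17
114 + 17 = 5P
P* = 131/5 = 131/5
Q* = 1*131/5 - 17 = 46/5
Inverse demand: P = 57/2 - Q/4, so P_max = 57/2
Inverse supply: P = 17 + Q/1, so P_min = 17
CS = (1/2) * 46/5 * (57/2 - 131/5) = 529/50
PS = (1/2) * 46/5 * (131/5 - 17) = 1058/25
TS = CS + PS = 529/50 + 1058/25 = 529/10

529/10


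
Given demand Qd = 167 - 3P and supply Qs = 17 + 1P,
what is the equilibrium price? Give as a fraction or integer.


At equilibrium, Qd = Qs.
167 - 3P = 17 + 1P
167 - 17 = 3P + 1P
150 = 4P
P* = 150/4 = 75/2

75/2


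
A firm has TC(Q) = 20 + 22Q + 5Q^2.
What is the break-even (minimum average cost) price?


AC(Q) = 20/Q + 22 + 5Q
To minimize: dAC/dQ = -20/Q^2 + 5 = 0
Q^2 = 20/5 = 4
Q* = 2
Min AC = 20/2 + 22 + 5*2
Min AC = 10 + 22 + 10 = 42

42


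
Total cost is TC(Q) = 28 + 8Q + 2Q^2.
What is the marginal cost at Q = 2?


MC = dTC/dQ = 8 + 2*2*Q
At Q = 2:
MC = 8 + 4*2
MC = 8 + 8 = 16

16


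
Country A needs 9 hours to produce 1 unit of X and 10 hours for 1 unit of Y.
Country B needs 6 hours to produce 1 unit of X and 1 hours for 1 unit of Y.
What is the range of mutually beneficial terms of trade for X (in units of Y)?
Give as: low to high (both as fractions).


Opportunity cost of X for Country A = hours_X / hours_Y = 9/10 = 9/10 units of Y
Opportunity cost of X for Country B = hours_X / hours_Y = 6/1 = 6 units of Y
Terms of trade must be between the two opportunity costs.
Range: 9/10 to 6

9/10 to 6


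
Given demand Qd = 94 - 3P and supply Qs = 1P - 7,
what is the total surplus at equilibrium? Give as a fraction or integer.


Find equilibrium: 94 - 3P = 1P - 7
94 + 7 = 4P
P* = 101/4 = 101/4
Q* = 1*101/4 - 7 = 73/4
Inverse demand: P = 94/3 - Q/3, so P_max = 94/3
Inverse supply: P = 7 + Q/1, so P_min = 7
CS = (1/2) * 73/4 * (94/3 - 101/4) = 5329/96
PS = (1/2) * 73/4 * (101/4 - 7) = 5329/32
TS = CS + PS = 5329/96 + 5329/32 = 5329/24

5329/24


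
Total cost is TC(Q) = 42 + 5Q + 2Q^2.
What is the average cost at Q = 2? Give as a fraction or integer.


TC(2) = 42 + 5*2 + 2*2^2
TC(2) = 42 + 10 + 8 = 60
AC = TC/Q = 60/2 = 30

30


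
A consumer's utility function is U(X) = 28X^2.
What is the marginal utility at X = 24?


MU = dU/dX = 28*2*X^(2-1)
MU = 56*X^1
At X = 24:
MU = 56 * 24^1
MU = 56 * 24 = 1344

1344
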